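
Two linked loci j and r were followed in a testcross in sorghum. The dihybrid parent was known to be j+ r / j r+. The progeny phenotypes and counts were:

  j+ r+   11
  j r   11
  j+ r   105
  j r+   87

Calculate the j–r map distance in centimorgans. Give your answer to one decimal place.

10.3 centimorgans

The recombinant classes are j+ r+ and j r: 11 + 11 = 22.
Recombination frequency = 22/214 = 0.1028 ≈ 10.3%, i.e. 10.3 centimorgans.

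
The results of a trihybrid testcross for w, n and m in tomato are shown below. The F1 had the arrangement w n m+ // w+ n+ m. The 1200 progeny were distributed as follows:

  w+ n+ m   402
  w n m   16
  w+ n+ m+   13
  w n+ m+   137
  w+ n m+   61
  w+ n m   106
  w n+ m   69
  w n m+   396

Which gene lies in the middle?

m

The two rarest classes, w n m and w+ n+ m+, are the double crossovers. Comparing them with the parentals, only the m allele has switched, so m is the middle locus and the order is n – m – w.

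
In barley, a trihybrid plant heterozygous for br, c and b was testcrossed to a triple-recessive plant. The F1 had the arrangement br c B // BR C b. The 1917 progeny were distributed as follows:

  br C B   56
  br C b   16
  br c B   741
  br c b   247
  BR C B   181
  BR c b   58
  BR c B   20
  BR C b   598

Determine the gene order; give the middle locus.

br

The two rarest classes, BR c B and br C b, are the double crossovers. Comparing them with the parentals, only the br allele has switched, so br is the middle locus and the order is b – br – c.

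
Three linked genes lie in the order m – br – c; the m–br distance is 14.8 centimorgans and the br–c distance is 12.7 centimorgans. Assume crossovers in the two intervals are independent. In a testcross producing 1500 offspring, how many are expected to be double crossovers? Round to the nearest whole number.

Map distances give recombination frequencies of 0.148 and 0.127 for the two intervals.
With no interference, expected double-crossover frequency = 0.148 × 0.127 = 0.01880.
Expected number = 0.01880 × 1500 = 28.19 ≈ 28.

28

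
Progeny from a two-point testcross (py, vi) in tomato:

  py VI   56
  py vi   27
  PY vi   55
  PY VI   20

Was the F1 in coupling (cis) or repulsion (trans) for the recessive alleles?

trans

The two most frequent classes are PY vi (55) and py VI (56); these are the parental (non-recombinant) types.
So the F1 carried PY vi on one chromosome and py VI on the other — the recessive alleles are on opposite chromosomes (trans / repulsion).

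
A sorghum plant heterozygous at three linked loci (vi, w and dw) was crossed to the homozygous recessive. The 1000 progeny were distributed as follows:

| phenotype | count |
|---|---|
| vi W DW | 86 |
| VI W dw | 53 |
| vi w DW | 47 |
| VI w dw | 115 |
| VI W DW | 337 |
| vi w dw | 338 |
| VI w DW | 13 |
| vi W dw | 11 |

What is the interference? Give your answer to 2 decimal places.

The two most frequent reciprocal classes, vi w dw and VI W DW, are the parental types, so the F1 was vi w dw / VI W DW.
The two rarest classes, vi W dw and VI w DW, are the double crossovers. Comparing them with the parentals, only the w allele has switched, so w is the middle locus and the order is dw – w – vi.
dw–w: (100 + 24)/1000 = 0.1240; w–vi: (201 + 24)/1000 = 0.2250.
Expected DCO frequency = 0.1240 × 0.2250 ≈ 0.02790; observed = 24/1000 ≈ 0.02400.
Coefficient of coincidence = 0.02400/0.02790 ≈ 0.86; interference = 1 − 0.86 = 0.14.

0.14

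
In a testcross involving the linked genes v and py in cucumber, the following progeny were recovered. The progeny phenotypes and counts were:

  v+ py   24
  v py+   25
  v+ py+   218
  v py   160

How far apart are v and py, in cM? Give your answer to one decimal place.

The two most frequent classes, v+ py+ (218) and v py (160), are the parental types, so the F1 was v+ py+ / v py.
The recombinant classes are v+ py and v py+: 24 + 25 = 49.
Recombination frequency = 49/427 = 0.1148 ≈ 11.5%, i.e. 11.5 cM.

11.5 cM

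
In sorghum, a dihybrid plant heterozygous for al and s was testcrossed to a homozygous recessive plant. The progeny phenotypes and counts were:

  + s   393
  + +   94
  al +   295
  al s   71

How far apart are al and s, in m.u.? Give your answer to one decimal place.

The two most frequent classes, + s (393) and al + (295), are the parental types, so the F1 was + s / al +.
The recombinant classes are + + and al s: 94 + 71 = 165.
Recombination frequency = 165/853 = 0.1934 ≈ 19.3%, i.e. 19.3 m.u.

19.3 m.u.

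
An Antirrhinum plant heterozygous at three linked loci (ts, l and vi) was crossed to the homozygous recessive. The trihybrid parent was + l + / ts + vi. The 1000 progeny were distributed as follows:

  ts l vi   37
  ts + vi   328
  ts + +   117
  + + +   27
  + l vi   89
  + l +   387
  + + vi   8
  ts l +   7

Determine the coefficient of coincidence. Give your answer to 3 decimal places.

0.859

The two rarest classes, ts l + and + + vi, are the double crossovers. Comparing them with the parentals, only the ts allele has switched, so ts is the middle locus and the order is l – ts – vi.
l–ts: (64 + 15)/1000 = 0.0790; ts–vi: (206 + 15)/1000 = 0.2210.
Expected DCO frequency = 0.0790 × 0.2210 ≈ 0.01746; observed = 15/1000 ≈ 0.01500.
Coefficient of coincidence = 0.01500/0.01746 ≈ 0.859.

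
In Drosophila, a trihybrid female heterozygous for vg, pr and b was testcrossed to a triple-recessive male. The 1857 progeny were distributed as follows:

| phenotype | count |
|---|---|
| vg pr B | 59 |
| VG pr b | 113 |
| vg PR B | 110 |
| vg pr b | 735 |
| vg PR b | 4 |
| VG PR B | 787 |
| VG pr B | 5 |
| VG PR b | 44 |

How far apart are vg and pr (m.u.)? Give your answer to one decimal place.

12.5 m.u.

The two most frequent reciprocal classes, vg pr b and VG PR B, are the parental types, so the F1 was vg pr b / VG PR B.
The two rarest classes, vg PR b and VG pr B, are the double crossovers. Comparing them with the parentals, only the pr allele has switched, so pr is the middle locus and the order is b – pr – vg.
Crossovers in the pr–vg interval produce the single-crossover classes VG pr b and vg PR B (113 + 110 = 223) plus the double crossovers (9).
RF(pr–vg) = (223 + 9) / 1857 = 232/1857 = 0.1249 → 12.5 m.u.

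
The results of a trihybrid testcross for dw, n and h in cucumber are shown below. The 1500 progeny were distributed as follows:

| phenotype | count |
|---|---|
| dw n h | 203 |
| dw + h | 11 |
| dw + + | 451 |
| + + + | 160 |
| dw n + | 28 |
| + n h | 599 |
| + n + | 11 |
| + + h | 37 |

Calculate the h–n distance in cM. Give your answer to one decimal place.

The two most frequent reciprocal classes, dw + + and + n h, are the parental types, so the F1 was dw + + / + n h.
The two rarest classes, dw + h and + n +, are the double crossovers. Comparing them with the parentals, only the h allele has switched, so h is the middle locus and the order is dw – h – n.
Crossovers in the h–n interval produce the single-crossover classes dw n + and + + h (28 + 37 = 65) plus the double crossovers (22).
RF(h–n) = (65 + 22) / 1500 = 87/1500 = 0.0580 → 5.8 cM.

5.8 cM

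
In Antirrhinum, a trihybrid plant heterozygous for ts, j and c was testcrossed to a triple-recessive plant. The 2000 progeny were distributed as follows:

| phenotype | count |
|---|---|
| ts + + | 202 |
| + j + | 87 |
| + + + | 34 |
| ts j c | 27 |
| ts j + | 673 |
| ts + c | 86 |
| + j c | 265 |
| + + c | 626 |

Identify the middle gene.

The two most frequent reciprocal classes, + + c and ts j +, are the parental types, so the F1 was + + c / ts j +.
The two rarest classes, + + + and ts j c, are the double crossovers. Comparing them with the parentals, only the c allele has switched, so c is the middle locus and the order is j – c – ts.

c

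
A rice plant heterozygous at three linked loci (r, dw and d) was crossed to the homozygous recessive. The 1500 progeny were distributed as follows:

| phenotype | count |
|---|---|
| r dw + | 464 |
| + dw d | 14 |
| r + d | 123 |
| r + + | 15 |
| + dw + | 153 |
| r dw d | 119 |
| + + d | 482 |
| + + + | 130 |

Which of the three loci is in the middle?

dw

The two most frequent reciprocal classes, + + d and r dw +, are the parental types, so the F1 was + + d / r dw +.
The two rarest classes, + dw d and r + +, are the double crossovers. Comparing them with the parentals, only the dw allele has switched, so dw is the middle locus and the order is d – dw – r.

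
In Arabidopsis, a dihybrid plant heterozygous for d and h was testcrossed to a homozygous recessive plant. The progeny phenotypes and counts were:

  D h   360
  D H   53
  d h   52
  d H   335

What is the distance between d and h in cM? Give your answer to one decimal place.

13.1 cM

The two most frequent classes, D h (360) and d H (335), are the parental types, so the F1 was D h / d H.
The recombinant classes are D H and d h: 53 + 52 = 105.
Recombination frequency = 105/800 = 0.1313 ≈ 13.1%, i.e. 13.1 cM.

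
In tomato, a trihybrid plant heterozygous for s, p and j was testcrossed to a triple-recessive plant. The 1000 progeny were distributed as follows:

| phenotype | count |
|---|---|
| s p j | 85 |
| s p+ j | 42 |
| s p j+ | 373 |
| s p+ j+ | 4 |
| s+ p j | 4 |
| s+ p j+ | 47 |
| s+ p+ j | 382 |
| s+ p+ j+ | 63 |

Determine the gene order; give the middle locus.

The two most frequent reciprocal classes, s p j+ and s+ p+ j, are the parental types, so the F1 was s p j+ / s+ p+ j.
The two rarest classes, s p+ j+ and s+ p j, are the double crossovers. Comparing them with the parentals, only the p allele has switched, so p is the middle locus and the order is j – p – s.

p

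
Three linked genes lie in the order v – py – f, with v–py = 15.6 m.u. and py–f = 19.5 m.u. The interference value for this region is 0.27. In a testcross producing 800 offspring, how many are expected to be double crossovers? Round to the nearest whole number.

Map distances give recombination frequencies of 0.156 and 0.195 for the two intervals.
With interference 0.27 (so coincidence = 0.73), expected double-crossover frequency = 0.156 × 0.195 × 0.73 = 0.02221.
Expected number = 0.02221 × 800 = 17.77 ≈ 18.

18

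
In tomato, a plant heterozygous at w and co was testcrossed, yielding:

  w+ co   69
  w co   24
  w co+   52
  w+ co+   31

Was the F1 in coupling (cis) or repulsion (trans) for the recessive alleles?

The two most frequent classes are w+ co (69) and w co+ (52); these are the parental (non-recombinant) types.
So the F1 carried w+ co on one chromosome and w co+ on the other — the recessive alleles are on opposite chromosomes (trans / repulsion).

trans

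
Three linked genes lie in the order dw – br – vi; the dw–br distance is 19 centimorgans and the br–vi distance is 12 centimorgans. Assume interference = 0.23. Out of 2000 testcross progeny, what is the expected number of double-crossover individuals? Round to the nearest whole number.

35

Map distances give recombination frequencies of 0.190 and 0.120 for the two intervals.
With interference 0.23 (so coincidence = 0.77), expected double-crossover frequency = 0.190 × 0.120 × 0.77 = 0.01756.
Expected number = 0.01756 × 2000 = 35.11 ≈ 35.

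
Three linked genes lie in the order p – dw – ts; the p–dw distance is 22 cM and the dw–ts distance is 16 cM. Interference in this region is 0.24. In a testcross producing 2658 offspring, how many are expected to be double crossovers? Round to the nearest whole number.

71

Map distances give recombination frequencies of 0.220 and 0.160 for the two intervals.
With interference 0.24 (so coincidence = 0.76), expected double-crossover frequency = 0.220 × 0.160 × 0.76 = 0.02675.
Expected number = 0.02675 × 2658 = 71.11 ≈ 71.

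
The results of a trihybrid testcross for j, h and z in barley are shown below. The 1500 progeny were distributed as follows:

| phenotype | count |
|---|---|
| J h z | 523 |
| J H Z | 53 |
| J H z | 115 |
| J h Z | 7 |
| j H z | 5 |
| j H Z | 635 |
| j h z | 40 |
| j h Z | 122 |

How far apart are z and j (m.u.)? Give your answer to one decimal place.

7.0 m.u.

The two most frequent reciprocal classes, J h z and j H Z, are the parental types, so the F1 was J h z / j H Z.
The two rarest classes, J h Z and j H z, are the double crossovers. Comparing them with the parentals, only the z allele has switched, so z is the middle locus and the order is h – z – j.
Crossovers in the z–j interval produce the single-crossover classes j h z and J H Z (40 + 53 = 93) plus the double crossovers (12).
RF(z–j) = (93 + 12) / 1500 = 105/1500 = 0.0700 → 7.0 m.u.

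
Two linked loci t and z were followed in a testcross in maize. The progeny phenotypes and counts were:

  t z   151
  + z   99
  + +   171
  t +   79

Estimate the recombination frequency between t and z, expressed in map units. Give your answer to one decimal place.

The two most frequent classes, + + (171) and t z (151), are the parental types, so the F1 was + + / t z.
The recombinant classes are + z and t +: 99 + 79 = 178.
Recombination frequency = 178/500 = 0.3560 ≈ 35.6%, i.e. 35.6 map units.

35.6 map units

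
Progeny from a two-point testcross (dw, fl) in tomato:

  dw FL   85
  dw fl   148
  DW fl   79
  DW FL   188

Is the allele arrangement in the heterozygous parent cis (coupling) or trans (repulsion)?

The two most frequent classes are DW FL (188) and dw fl (148); these are the parental (non-recombinant) types.
So the F1 carried DW FL on one chromosome and dw fl on the other — the recessive alleles are on the same chromosome (cis / coupling).

cis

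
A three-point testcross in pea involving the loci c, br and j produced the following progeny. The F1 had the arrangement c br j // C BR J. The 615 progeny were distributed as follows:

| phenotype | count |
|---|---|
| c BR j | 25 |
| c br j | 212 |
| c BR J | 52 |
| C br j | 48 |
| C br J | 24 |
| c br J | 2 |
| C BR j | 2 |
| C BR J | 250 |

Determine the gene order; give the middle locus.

j

The two rarest classes, c br J and C BR j, are the double crossovers. Comparing them with the parentals, only the j allele has switched, so j is the middle locus and the order is c – j – br.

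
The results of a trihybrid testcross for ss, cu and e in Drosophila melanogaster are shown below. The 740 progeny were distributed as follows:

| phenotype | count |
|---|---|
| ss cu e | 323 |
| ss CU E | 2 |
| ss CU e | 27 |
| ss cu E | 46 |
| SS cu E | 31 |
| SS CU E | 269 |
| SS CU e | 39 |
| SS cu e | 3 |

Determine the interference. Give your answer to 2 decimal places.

The two most frequent reciprocal classes, ss cu e and SS CU E, are the parental types, so the F1 was ss cu e / SS CU E.
The two rarest classes, SS cu e and ss CU E, are the double crossovers. Comparing them with the parentals, only the ss allele has switched, so ss is the middle locus and the order is cu – ss – e.
cu–ss: (58 + 5)/740 = 0.0851; ss–e: (85 + 5)/740 = 0.1216.
Expected DCO frequency = 0.0851 × 0.1216 ≈ 0.01035; observed = 5/740 ≈ 0.00676.
Coefficient of coincidence = 0.00676/0.01035 ≈ 0.65; interference = 1 − 0.65 = 0.35.

0.35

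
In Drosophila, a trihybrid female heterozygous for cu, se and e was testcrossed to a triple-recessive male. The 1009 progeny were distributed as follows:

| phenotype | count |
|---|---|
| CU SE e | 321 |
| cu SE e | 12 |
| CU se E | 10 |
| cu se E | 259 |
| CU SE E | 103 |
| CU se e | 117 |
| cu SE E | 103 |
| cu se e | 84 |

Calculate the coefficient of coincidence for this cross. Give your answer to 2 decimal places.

The two most frequent reciprocal classes, cu se E and CU SE e, are the parental types, so the F1 was cu se E / CU SE e.
The two rarest classes, CU se E and cu SE e, are the double crossovers. Comparing them with the parentals, only the cu allele has switched, so cu is the middle locus and the order is e – cu – se.
e–cu: (187 + 22)/1009 = 0.2071; cu–se: (220 + 22)/1009 = 0.2398.
Expected DCO frequency = 0.2071 × 0.2398 ≈ 0.04966; observed = 22/1009 ≈ 0.02180.
Coefficient of coincidence = 0.02180/0.04966 ≈ 0.44.

0.44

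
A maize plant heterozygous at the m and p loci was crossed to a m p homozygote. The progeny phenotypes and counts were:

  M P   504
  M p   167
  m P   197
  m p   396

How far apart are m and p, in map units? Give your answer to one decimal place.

The two most frequent classes, M P (504) and m p (396), are the parental types, so the F1 was M P / m p.
The recombinant classes are M p and m P: 167 + 197 = 364.
Recombination frequency = 364/1264 = 0.2880 ≈ 28.8%, i.e. 28.8 map units.

28.8 map units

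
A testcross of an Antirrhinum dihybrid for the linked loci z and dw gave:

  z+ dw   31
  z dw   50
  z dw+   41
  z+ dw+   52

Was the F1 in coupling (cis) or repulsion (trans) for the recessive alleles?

cis

The two most frequent classes are z+ dw+ (52) and z dw (50); these are the parental (non-recombinant) types.
So the F1 carried z+ dw+ on one chromosome and z dw on the other — the recessive alleles are on the same chromosome (cis / coupling).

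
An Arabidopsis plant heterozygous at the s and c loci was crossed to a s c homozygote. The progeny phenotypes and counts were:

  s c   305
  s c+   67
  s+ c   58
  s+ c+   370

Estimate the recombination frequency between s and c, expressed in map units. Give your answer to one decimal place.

15.6 map units

The two most frequent classes, s+ c+ (370) and s c (305), are the parental types, so the F1 was s+ c+ / s c.
The recombinant classes are s+ c and s c+: 58 + 67 = 125.
Recombination frequency = 125/800 = 0.1562 ≈ 15.6%, i.e. 15.6 map units.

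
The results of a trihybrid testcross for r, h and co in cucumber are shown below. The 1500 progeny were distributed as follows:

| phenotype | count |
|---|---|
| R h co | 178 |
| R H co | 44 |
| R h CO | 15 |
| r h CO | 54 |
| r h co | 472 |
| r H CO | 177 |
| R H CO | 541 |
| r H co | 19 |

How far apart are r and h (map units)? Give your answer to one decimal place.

25.9 map units

The two most frequent reciprocal classes, R H CO and r h co, are the parental types, so the F1 was R H CO / r h co.
The two rarest classes, R h CO and r H co, are the double crossovers. Comparing them with the parentals, only the h allele has switched, so h is the middle locus and the order is r – h – co.
Crossovers in the r–h interval produce the single-crossover classes r H CO and R h co (177 + 178 = 355) plus the double crossovers (34).
RF(r–h) = (355 + 34) / 1500 = 389/1500 = 0.2593 → 25.9 map units.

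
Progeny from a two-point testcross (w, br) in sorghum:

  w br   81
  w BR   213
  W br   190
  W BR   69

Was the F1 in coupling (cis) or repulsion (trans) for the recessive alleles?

trans

The two most frequent classes are W br (190) and w BR (213); these are the parental (non-recombinant) types.
So the F1 carried W br on one chromosome and w BR on the other — the recessive alleles are on opposite chromosomes (trans / repulsion).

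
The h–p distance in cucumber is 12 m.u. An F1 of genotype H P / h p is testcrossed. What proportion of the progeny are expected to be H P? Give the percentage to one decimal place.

A map distance of 12 m.u. corresponds to a recombination frequency of 0.120.
The F1 is H P / h p, so H P is a parental gamete class with expected frequency (1 − r)/2 = 0.880/2 = 0.4400.
That is 0.4400 = 44.0% of the progeny.

44.0%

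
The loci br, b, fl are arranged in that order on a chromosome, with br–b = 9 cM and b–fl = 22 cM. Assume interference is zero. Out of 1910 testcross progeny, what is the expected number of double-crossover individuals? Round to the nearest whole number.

Map distances give recombination frequencies of 0.090 and 0.220 for the two intervals.
With no interference, expected double-crossover frequency = 0.090 × 0.220 = 0.01980.
Expected number = 0.01980 × 1910 = 37.82 ≈ 38.

38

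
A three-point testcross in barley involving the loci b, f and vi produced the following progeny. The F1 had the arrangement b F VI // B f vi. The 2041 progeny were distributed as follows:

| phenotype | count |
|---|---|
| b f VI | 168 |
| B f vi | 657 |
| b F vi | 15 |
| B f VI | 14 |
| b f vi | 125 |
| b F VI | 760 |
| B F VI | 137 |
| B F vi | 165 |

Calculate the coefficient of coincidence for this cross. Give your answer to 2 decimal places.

The two rarest classes, b F vi and B f VI, are the double crossovers. Comparing them with the parentals, only the vi allele has switched, so vi is the middle locus and the order is b – vi – f.
b–vi: (262 + 29)/2041 = 0.1426; vi–f: (333 + 29)/2041 = 0.1774.
Expected DCO frequency = 0.1426 × 0.1774 ≈ 0.02530; observed = 29/2041 ≈ 0.01421.
Coefficient of coincidence = 0.01421/0.02530 ≈ 0.56.

0.56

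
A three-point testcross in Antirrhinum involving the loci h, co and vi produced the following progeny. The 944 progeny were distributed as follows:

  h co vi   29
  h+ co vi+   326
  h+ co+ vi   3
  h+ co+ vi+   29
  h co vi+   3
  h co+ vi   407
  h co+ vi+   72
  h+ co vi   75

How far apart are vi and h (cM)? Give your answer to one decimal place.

16.2 cM

The two most frequent reciprocal classes, h+ co vi+ and h co+ vi, are the parental types, so the F1 was h+ co vi+ / h co+ vi.
The two rarest classes, h co vi+ and h+ co+ vi, are the double crossovers. Comparing them with the parentals, only the h allele has switched, so h is the middle locus and the order is co – h – vi.
Crossovers in the h–vi interval produce the single-crossover classes h+ co vi and h co+ vi+ (75 + 72 = 147) plus the double crossovers (6).
RF(h–vi) = (147 + 6) / 944 = 153/944 = 0.1621 → 16.2 cM.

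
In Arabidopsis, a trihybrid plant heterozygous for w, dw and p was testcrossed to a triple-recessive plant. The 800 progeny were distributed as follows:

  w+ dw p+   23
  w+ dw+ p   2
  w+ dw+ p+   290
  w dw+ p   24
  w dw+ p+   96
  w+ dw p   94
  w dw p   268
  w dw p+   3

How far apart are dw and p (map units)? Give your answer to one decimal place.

The two most frequent reciprocal classes, w dw p and w+ dw+ p+, are the parental types, so the F1 was w dw p / w+ dw+ p+.
The two rarest classes, w dw p+ and w+ dw+ p, are the double crossovers. Comparing them with the parentals, only the p allele has switched, so p is the middle locus and the order is dw – p – w.
Crossovers in the dw–p interval produce the single-crossover classes w dw+ p and w+ dw p+ (24 + 23 = 47) plus the double crossovers (5).
RF(dw–p) = (47 + 5) / 800 = 52/800 = 0.0650 → 6.5 map units.

6.5 map units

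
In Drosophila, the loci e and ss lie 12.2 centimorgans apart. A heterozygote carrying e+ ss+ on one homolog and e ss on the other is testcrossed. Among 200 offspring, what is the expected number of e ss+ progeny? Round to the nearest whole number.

12

A map distance of 12.2 centimorgans corresponds to a recombination frequency of 0.122.
The F1 is e+ ss+ / e ss, so e ss+ is a recombinant gamete class with expected frequency r/2 = 0.122/2 = 0.0610.
Expected number = 0.0610 × 200 = 12.20 ≈ 12.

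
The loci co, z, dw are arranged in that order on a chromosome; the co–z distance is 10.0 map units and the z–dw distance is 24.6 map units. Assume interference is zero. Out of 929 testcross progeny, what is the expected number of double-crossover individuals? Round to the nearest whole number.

Map distances give recombination frequencies of 0.100 and 0.246 for the two intervals.
With no interference, expected double-crossover frequency = 0.100 × 0.246 = 0.02460.
Expected number = 0.02460 × 929 = 22.85 ≈ 23.

23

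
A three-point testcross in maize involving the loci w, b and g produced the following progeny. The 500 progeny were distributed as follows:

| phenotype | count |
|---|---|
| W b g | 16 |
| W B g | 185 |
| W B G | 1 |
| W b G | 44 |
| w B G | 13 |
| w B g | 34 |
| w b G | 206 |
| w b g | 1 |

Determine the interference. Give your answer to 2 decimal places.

0.60

The two most frequent reciprocal classes, W B g and w b G, are the parental types, so the F1 was W B g / w b G.
The two rarest classes, W B G and w b g, are the double crossovers. Comparing them with the parentals, only the g allele has switched, so g is the middle locus and the order is b – g – w.
b–g: (29 + 2)/500 = 0.0620; g–w: (78 + 2)/500 = 0.1600.
Expected DCO frequency = 0.0620 × 0.1600 ≈ 0.00992; observed = 2/500 ≈ 0.00400.
Coefficient of coincidence = 0.00400/0.00992 ≈ 0.40; interference = 1 − 0.40 = 0.60.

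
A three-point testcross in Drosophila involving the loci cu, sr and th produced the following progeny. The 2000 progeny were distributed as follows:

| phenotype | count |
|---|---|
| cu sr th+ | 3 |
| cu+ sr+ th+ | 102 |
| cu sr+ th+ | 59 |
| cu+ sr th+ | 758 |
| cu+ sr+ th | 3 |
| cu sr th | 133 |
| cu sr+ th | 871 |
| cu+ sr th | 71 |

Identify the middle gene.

cu

The two most frequent reciprocal classes, cu+ sr th+ and cu sr+ th, are the parental types, so the F1 was cu+ sr th+ / cu sr+ th.
The two rarest classes, cu sr th+ and cu+ sr+ th, are the double crossovers. Comparing them with the parentals, only the cu allele has switched, so cu is the middle locus and the order is sr – cu – th.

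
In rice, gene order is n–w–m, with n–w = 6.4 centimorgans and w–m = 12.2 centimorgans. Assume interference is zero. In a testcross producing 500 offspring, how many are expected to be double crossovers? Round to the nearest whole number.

Map distances give recombination frequencies of 0.064 and 0.122 for the two intervals.
With no interference, expected double-crossover frequency = 0.064 × 0.122 = 0.00781.
Expected number = 0.00781 × 500 = 3.90 ≈ 4.

4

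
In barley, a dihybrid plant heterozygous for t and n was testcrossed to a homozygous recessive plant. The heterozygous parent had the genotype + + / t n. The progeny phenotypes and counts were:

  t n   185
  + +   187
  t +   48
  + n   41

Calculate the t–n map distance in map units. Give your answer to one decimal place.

19.3 map units

The recombinant classes are + n and t +: 41 + 48 = 89.
Recombination frequency = 89/461 = 0.1931 ≈ 19.3%, i.e. 19.3 map units.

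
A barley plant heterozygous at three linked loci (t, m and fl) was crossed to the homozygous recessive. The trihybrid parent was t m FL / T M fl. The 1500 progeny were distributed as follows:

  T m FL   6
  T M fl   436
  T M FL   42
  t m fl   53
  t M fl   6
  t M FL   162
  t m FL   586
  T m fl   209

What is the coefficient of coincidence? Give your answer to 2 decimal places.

0.44

The two rarest classes, T m FL and t M fl, are the double crossovers. Comparing them with the parentals, only the t allele has switched, so t is the middle locus and the order is fl – t – m.
fl–t: (95 + 12)/1500 = 0.0713; t–m: (371 + 12)/1500 = 0.2553.
Expected DCO frequency = 0.0713 × 0.2553 ≈ 0.01820; observed = 12/1500 ≈ 0.00800.
Coefficient of coincidence = 0.00800/0.01820 ≈ 0.44.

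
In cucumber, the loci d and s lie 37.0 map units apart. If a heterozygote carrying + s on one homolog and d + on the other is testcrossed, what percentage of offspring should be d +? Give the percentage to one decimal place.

31.5%

A map distance of 37.0 map units corresponds to a recombination frequency of 0.370.
The F1 is + s / d +, so d + is a parental gamete class with expected frequency (1 − r)/2 = 0.630/2 = 0.3150.
That is 0.3150 = 31.5% of the progeny.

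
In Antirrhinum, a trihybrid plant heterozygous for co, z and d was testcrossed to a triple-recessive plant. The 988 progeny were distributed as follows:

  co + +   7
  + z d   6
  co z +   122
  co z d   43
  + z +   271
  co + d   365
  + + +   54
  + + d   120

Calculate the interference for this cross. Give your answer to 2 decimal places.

The two most frequent reciprocal classes, co + d and + z +, are the parental types, so the F1 was co + d / + z +.
The two rarest classes, co + + and + z d, are the double crossovers. Comparing them with the parentals, only the d allele has switched, so d is the middle locus and the order is co – d – z.
co–d: (242 + 13)/988 = 0.2581; d–z: (97 + 13)/988 = 0.1113.
Expected DCO frequency = 0.2581 × 0.1113 ≈ 0.02873; observed = 13/988 ≈ 0.01316.
Coefficient of coincidence = 0.01316/0.02873 ≈ 0.46; interference = 1 − 0.46 = 0.54.

0.54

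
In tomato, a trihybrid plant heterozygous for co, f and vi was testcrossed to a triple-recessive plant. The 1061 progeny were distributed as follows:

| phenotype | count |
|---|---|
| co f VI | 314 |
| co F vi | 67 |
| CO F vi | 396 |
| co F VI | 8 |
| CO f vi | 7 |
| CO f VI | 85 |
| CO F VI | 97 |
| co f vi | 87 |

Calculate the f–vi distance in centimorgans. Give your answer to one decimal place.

18.8 centimorgans

The two most frequent reciprocal classes, co f VI and CO F vi, are the parental types, so the F1 was co f VI / CO F vi.
The two rarest classes, co F VI and CO f vi, are the double crossovers. Comparing them with the parentals, only the f allele has switched, so f is the middle locus and the order is co – f – vi.
Crossovers in the f–vi interval produce the single-crossover classes co f vi and CO F VI (87 + 97 = 184) plus the double crossovers (15).
RF(f–vi) = (184 + 15) / 1061 = 199/1061 = 0.1876 → 18.8 centimorgans.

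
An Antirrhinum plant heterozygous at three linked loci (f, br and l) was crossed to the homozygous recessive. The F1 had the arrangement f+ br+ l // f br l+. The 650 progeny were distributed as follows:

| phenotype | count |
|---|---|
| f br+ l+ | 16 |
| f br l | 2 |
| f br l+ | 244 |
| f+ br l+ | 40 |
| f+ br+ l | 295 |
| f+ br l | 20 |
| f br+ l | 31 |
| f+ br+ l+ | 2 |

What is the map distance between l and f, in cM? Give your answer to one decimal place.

11.5 cM

The two rarest classes, f+ br+ l+ and f br l, are the double crossovers. Comparing them with the parentals, only the l allele has switched, so l is the middle locus and the order is br – l – f.
Crossovers in the l–f interval produce the single-crossover classes f br+ l and f+ br l+ (31 + 40 = 71) plus the double crossovers (4).
RF(l–f) = (71 + 4) / 650 = 75/650 = 0.1154 → 11.5 cM.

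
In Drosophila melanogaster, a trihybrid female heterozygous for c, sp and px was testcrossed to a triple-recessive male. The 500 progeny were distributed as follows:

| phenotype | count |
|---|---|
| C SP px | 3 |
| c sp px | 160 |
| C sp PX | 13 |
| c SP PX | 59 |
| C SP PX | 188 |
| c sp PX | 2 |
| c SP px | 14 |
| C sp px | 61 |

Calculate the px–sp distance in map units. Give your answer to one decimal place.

The two most frequent reciprocal classes, c sp px and C SP PX, are the parental types, so the F1 was c sp px / C SP PX.
The two rarest classes, c sp PX and C SP px, are the double crossovers. Comparing them with the parentals, only the px allele has switched, so px is the middle locus and the order is c – px – sp.
Crossovers in the px–sp interval produce the single-crossover classes c SP px and C sp PX (14 + 13 = 27) plus the double crossovers (5).
RF(px–sp) = (27 + 5) / 500 = 32/500 = 0.0640 → 6.4 map units.

6.4 map units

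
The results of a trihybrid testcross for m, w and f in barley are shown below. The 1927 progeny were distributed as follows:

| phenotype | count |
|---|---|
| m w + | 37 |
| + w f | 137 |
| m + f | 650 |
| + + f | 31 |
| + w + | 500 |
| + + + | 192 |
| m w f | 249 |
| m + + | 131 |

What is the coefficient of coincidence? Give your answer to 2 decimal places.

The two most frequent reciprocal classes, + w + and m + f, are the parental types, so the F1 was + w + / m + f.
The two rarest classes, m w + and + + f, are the double crossovers. Comparing them with the parentals, only the m allele has switched, so m is the middle locus and the order is f – m – w.
f–m: (268 + 68)/1927 = 0.1744; m–w: (441 + 68)/1927 = 0.2641.
Expected DCO frequency = 0.1744 × 0.2641 ≈ 0.04606; observed = 68/1927 ≈ 0.03529.
Coefficient of coincidence = 0.03529/0.04606 ≈ 0.77.

0.77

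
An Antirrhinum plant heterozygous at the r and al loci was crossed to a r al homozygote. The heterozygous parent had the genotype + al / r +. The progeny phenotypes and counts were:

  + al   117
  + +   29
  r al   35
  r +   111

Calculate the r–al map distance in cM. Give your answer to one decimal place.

The recombinant classes are + + and r al: 29 + 35 = 64.
Recombination frequency = 64/292 = 0.2192 ≈ 21.9%, i.e. 21.9 cM.

21.9 cM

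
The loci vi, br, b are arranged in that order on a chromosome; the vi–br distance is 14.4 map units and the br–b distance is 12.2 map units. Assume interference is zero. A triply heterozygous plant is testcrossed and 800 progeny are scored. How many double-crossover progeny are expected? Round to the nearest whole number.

14

Map distances give recombination frequencies of 0.144 and 0.122 for the two intervals.
With no interference, expected double-crossover frequency = 0.144 × 0.122 = 0.01757.
Expected number = 0.01757 × 800 = 14.05 ≈ 14.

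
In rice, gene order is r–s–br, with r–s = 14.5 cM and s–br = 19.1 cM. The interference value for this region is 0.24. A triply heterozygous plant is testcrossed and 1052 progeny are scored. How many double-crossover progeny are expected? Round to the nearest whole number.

Map distances give recombination frequencies of 0.145 and 0.191 for the two intervals.
With interference 0.24 (so coincidence = 0.76), expected double-crossover frequency = 0.145 × 0.191 × 0.76 = 0.02105.
Expected number = 0.02105 × 1052 = 22.14 ≈ 22.

22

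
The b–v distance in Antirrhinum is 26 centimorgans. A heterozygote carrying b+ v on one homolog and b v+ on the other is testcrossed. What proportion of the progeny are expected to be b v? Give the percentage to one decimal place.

13.0%

A map distance of 26 centimorgans corresponds to a recombination frequency of 0.260.
The F1 is b+ v / b v+, so b v is a recombinant gamete class with expected frequency r/2 = 0.260/2 = 0.1300.
That is 0.1300 = 13.0% of the progeny.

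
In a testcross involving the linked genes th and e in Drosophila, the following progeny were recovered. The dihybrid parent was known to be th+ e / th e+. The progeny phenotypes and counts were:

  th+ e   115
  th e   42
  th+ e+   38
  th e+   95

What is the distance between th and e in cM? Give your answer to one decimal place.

27.6 cM

The recombinant classes are th+ e+ and th e: 38 + 42 = 80.
Recombination frequency = 80/290 = 0.2759 ≈ 27.6%, i.e. 27.6 cM.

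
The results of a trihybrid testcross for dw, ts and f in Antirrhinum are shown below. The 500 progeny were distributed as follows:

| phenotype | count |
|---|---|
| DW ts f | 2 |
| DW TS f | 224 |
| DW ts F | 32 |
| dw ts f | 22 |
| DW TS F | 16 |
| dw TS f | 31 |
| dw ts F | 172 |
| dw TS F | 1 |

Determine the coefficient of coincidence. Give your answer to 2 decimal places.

0.55

The two most frequent reciprocal classes, DW TS f and dw ts F, are the parental types, so the F1 was DW TS f / dw ts F.
The two rarest classes, DW ts f and dw TS F, are the double crossovers. Comparing them with the parentals, only the ts allele has switched, so ts is the middle locus and the order is f – ts – dw.
f–ts: (38 + 3)/500 = 0.0820; ts–dw: (63 + 3)/500 = 0.1320.
Expected DCO frequency = 0.0820 × 0.1320 ≈ 0.01082; observed = 3/500 ≈ 0.00600.
Coefficient of coincidence = 0.00600/0.01082 ≈ 0.55.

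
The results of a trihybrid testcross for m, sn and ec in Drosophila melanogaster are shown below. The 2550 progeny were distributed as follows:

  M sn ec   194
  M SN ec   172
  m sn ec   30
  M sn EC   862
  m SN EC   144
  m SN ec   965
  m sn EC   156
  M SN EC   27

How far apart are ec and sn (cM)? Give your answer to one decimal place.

15.5 cM

The two most frequent reciprocal classes, m SN ec and M sn EC, are the parental types, so the F1 was m SN ec / M sn EC.
The two rarest classes, m sn ec and M SN EC, are the double crossovers. Comparing them with the parentals, only the sn allele has switched, so sn is the middle locus and the order is ec – sn – m.
Crossovers in the ec–sn interval produce the single-crossover classes m SN EC and M sn ec (144 + 194 = 338) plus the double crossovers (57).
RF(ec–sn) = (338 + 57) / 2550 = 395/2550 = 0.1549 → 15.5 cM.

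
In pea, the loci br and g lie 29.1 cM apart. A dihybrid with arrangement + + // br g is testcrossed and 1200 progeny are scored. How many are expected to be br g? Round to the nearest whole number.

A map distance of 29.1 cM corresponds to a recombination frequency of 0.291.
The F1 is + + / br g, so br g is a parental gamete class with expected frequency (1 − r)/2 = 0.709/2 = 0.3545.
Expected number = 0.3545 × 1200 = 425.40 ≈ 425.

425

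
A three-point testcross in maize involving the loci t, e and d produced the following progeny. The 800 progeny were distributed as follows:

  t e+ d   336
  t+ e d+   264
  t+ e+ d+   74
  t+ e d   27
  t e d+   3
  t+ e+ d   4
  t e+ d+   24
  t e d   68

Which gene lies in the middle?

The two most frequent reciprocal classes, t e+ d and t+ e d+, are the parental types, so the F1 was t e+ d / t+ e d+.
The two rarest classes, t+ e+ d and t e d+, are the double crossovers. Comparing them with the parentals, only the t allele has switched, so t is the middle locus and the order is e – t – d.

t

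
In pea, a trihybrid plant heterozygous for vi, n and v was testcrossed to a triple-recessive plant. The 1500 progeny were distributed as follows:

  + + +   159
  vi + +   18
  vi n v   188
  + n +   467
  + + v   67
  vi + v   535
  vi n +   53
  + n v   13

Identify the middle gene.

v

The two most frequent reciprocal classes, + n + and vi + v, are the parental types, so the F1 was + n + / vi + v.
The two rarest classes, + n v and vi + +, are the double crossovers. Comparing them with the parentals, only the v allele has switched, so v is the middle locus and the order is vi – v – n.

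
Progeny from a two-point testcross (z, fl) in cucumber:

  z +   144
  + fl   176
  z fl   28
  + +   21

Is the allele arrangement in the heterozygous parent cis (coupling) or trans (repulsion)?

The two most frequent classes are + fl (176) and z + (144); these are the parental (non-recombinant) types.
So the F1 carried + fl on one chromosome and z + on the other — the recessive alleles are on opposite chromosomes (trans / repulsion).

trans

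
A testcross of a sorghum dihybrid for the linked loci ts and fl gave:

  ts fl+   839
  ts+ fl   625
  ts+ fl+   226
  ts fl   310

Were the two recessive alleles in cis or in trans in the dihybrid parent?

trans

The two most frequent classes are ts+ fl (625) and ts fl+ (839); these are the parental (non-recombinant) types.
So the F1 carried ts+ fl on one chromosome and ts fl+ on the other — the recessive alleles are on opposite chromosomes (trans / repulsion).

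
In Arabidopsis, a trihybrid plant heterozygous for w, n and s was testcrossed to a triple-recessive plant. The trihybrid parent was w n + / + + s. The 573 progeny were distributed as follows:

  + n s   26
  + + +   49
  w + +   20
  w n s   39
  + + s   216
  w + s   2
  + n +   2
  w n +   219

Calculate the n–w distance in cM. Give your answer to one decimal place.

8.7 cM

The two rarest classes, + n + and w + s, are the double crossovers. Comparing them with the parentals, only the w allele has switched, so w is the middle locus and the order is s – w – n.
Crossovers in the w–n interval produce the single-crossover classes w + + and + n s (20 + 26 = 46) plus the double crossovers (4).
RF(w–n) = (46 + 4) / 573 = 50/573 = 0.0873 → 8.7 cM.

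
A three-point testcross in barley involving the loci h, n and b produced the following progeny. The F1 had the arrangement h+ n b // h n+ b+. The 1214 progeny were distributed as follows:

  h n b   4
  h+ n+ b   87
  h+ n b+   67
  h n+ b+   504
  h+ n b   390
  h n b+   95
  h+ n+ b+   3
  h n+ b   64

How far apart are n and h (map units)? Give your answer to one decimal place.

15.6 map units

The two rarest classes, h n b and h+ n+ b+, are the double crossovers. Comparing them with the parentals, only the h allele has switched, so h is the middle locus and the order is b – h – n.
Crossovers in the h–n interval produce the single-crossover classes h+ n+ b and h n b+ (87 + 95 = 182) plus the double crossovers (7).
RF(h–n) = (182 + 7) / 1214 = 189/1214 = 0.1557 → 15.6 map units.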